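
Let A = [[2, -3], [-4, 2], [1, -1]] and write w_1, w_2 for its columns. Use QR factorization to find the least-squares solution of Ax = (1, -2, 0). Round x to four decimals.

x = (0.5072, 0.0435)

q_1 = w_1/‖w_1‖ = (2, -4, 1)/4.5826 = (0.4364, -0.8729, 0.2182).
r_{12} = q_1·w_2 = -3.2733.
u_2 = w_2 + 3.2733·q_1 = (-1.5714, -0.8571, -0.2857).
‖u_2‖ = 1.8127, so q_2 = (-0.8669, -0.4729, -0.1576).
Qᵀb = (2.1822, 0.0788).
Back-substitute: x_2 = 0.0788/1.8127 = 0.0435.
x_1 = (2.1822 + 3.2733·0.0435)/4.5826 = 0.5072.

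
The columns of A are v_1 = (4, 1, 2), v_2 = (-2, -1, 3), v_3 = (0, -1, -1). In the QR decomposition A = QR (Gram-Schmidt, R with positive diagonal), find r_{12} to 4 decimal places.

r_{12} = -0.6547

v_1 = (4, 1, 2); ‖v_1‖ = 4.5826, so q_1 = (0.8729, 0.2182, 0.4364).
r_{12} = q_1·v_2 = -0.6547.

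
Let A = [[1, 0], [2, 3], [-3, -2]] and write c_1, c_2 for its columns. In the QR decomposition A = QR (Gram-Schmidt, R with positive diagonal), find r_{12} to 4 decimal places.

r_{12} = 3.2071

c_1 = (1, 2, -3); ‖c_1‖ = 3.7417, so q_1 = (0.2673, 0.5345, -0.8018).
r_{12} = q_1·c_2 = 3.2071.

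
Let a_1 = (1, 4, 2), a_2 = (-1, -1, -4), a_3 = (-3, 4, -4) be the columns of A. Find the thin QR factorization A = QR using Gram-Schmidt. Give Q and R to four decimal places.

a_1 = (1, 4, 2); ‖a_1‖ = 4.5826, so q_1 = (0.2182, 0.8729, 0.4364).
q_1·a_2 = 0.2182·(-1) + 0.8729·(-1) + 0.4364·(-4) = -2.8368.
u_2 = a_2 + 2.8368·q_1 = (-0.3810, 1.4762, -2.7619).
‖u_2‖ = 3.1547, so q_2 = (-0.1208, 0.4679, -0.8755).
q_1·a_3 = 0.2182·(-3) + 0.8729·4 + 0.4364·(-4) = 1.0911; q_2·a_3 = (-0.1208)·(-3) + 0.4679·4 + (-0.8755)·(-4) = 5.7359.
u_3 = a_3 − 1.0911·q_1 − 5.7359·q_2 = (-2.5455, 0.3636, 0.5455).
‖u_3‖ = 2.6285, so q_3 = (-0.9684, 0.1383, 0.2075).

Q = [[0.2182, -0.1208, -0.9684], [0.8729, 0.4679, 0.1383], [0.4364, -0.8755, 0.2075]], R = [[4.5826, -2.8368, 1.0911], [0.0000, 3.1547, 5.7359], [0.0000, 0.0000, 2.6285]]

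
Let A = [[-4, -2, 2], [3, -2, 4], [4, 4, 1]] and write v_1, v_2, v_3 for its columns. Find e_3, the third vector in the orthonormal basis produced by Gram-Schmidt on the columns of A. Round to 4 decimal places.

v_1 = (-4, 3, 4); ‖v_1‖ = 6.4031, so e_1 = (-0.6247, 0.4685, 0.6247).
e_1·v_2 = (-0.6247)·(-2) + 0.4685·(-2) + 0.6247·4 = 2.8111.
u_2 = v_2 − 2.8111·e_1 = (-0.2439, -3.3171, 2.2439).
‖u_2‖ = 4.0122, so e_2 = (-0.0608, -0.8268, 0.5593).
e_1·v_3 = (-0.6247)·2 + 0.4685·4 + 0.6247·1 = 1.2494; e_2·v_3 = (-0.0608)·2 + (-0.8268)·4 + 0.5593·1 = -2.8693.
u_3 = v_3 − 1.2494·e_1 + 2.8693·e_2 = (2.6061, 1.0424, 1.8242).
‖u_3‖ = 3.3475, so e_3 = (0.7785, 0.3114, 0.5449).

e_3 = (0.7785, 0.3114, 0.5449)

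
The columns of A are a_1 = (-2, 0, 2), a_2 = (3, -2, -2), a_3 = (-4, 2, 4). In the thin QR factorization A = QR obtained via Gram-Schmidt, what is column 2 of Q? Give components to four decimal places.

q_2 = (0.2357, -0.9428, 0.2357)

a_1 = (-2, 0, 2); ‖a_1‖ = 2.8284, so q_1 = (-0.7071, 0.0000, 0.7071).
q_1·a_2 = (-0.7071)·3 + 0.0000·(-2) + 0.7071·(-2) = -3.5355.
u_2 = a_2 + 3.5355·q_1 = (0.5000, -2.0000, 0.5000).
‖u_2‖ = 2.1213, so q_2 = (0.2357, -0.9428, 0.2357).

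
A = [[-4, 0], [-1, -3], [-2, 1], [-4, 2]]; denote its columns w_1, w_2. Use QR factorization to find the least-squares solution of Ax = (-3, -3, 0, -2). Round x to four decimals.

x = (0.7612, 0.7377)

w_1 = (-4, -1, -2, -4); ‖w_1‖ = 6.0828, so e_1 = (-0.6576, -0.1644, -0.3288, -0.6576).
e_1·w_2 = (-0.6576)·0 + (-0.1644)·(-3) + (-0.3288)·1 + (-0.6576)·2 = -1.1508.
u_2 = w_2 + 1.1508·e_1 = (-0.7568, -3.1892, 0.6216, 1.2432).
‖u_2‖ = 3.5603, so e_2 = (-0.2126, -0.8958, 0.1746, 0.3492).
Qᵀb = (3.7812, 2.6266).
Back-substitute: x_2 = 2.6266/3.5603 = 0.7377.
x_1 = (3.7812 + 1.1508·0.7377)/6.0828 = 0.7612.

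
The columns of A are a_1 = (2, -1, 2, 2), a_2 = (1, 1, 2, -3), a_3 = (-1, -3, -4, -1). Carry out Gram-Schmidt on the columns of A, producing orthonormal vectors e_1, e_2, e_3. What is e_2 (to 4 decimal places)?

e_1 = a_1/‖a_1‖ = (2, -1, 2, 2)/3.6056 = (0.5547, -0.2774, 0.5547, 0.5547).
r_{12} = e_1·a_2 = -0.2774.
u_2 = a_2 + 0.2774·e_1 = (1.1538, 0.9231, 2.1538, -2.8462).
‖u_2‖ = 3.8630, so e_2 = (0.2987, 0.2390, 0.5576, -0.7368).

e_2 = (0.2987, 0.2390, 0.5576, -0.7368)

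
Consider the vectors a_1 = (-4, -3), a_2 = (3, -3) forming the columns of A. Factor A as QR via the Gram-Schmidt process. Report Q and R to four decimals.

a_1 = (-4, -3); ‖a_1‖ = 5.0000, so e_1 = (-0.8000, -0.6000).
e_1·a_2 = (-0.8000)·3 + (-0.6000)·(-3) = -0.6000.
u_2 = a_2 + 0.6000·e_1 = (2.5200, -3.3600).
‖u_2‖ = 4.2000, so e_2 = (0.6000, -0.8000).

Q = [[-0.8000, 0.6000], [-0.6000, -0.8000]], R = [[5.0000, -0.6000], [0.0000, 4.2000]]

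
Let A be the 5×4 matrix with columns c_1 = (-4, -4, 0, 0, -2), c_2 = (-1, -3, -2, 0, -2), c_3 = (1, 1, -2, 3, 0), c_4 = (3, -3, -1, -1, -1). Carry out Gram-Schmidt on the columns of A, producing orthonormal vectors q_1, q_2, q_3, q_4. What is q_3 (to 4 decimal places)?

c_1 = (-4, -4, 0, 0, -2); ‖c_1‖ = 6.0000, so q_1 = (-0.6667, -0.6667, 0.0000, 0.0000, -0.3333).
q_1·c_2 = (-0.6667)·(-1) + (-0.6667)·(-3) + 0.0000·(-2) + 0.0000·0 + (-0.3333)·(-2) = 3.3333.
u_2 = c_2 − 3.3333·q_1 = (1.2222, -0.7778, -2.0000, 0.0000, -0.8889).
‖u_2‖ = 2.6247, so q_2 = (0.4657, -0.2963, -0.7620, 0.0000, -0.3387).
q_1·c_3 = (-0.6667)·1 + (-0.6667)·1 + 0.0000·(-2) + 0.0000·3 + (-0.3333)·0 = -1.3333; q_2·c_3 = 0.4657·1 + (-0.2963)·1 + (-0.7620)·(-2) + 0.0000·3 + (-0.3387)·0 = 1.6933.
u_3 = c_3 + 1.3333·q_1 − 1.6933·q_2 = (-0.6774, 0.6129, -0.7097, 3.0000, 0.1290).
‖u_3‖ = 3.2179, so q_3 = (-0.2105, 0.1905, -0.2205, 0.9323, 0.0401).

q_3 = (-0.2105, 0.1905, -0.2205, 0.9323, 0.0401)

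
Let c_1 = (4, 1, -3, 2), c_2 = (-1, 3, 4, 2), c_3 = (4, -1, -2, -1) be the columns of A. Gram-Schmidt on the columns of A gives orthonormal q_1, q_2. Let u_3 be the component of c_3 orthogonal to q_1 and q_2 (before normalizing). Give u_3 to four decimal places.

u_3 = (1.5495, -0.2674, 1.1832, -1.1905)

c_1 = (4, 1, -3, 2); ‖c_1‖ = 5.4772, so q_1 = (0.7303, 0.1826, -0.5477, 0.3651).
q_1·c_2 = 0.7303·(-1) + 0.1826·3 + (-0.5477)·4 + 0.3651·2 = -1.6432.
u_2 = c_2 + 1.6432·q_1 = (0.2000, 3.3000, 3.1000, 2.6000).
‖u_2‖ = 5.2249, so q_2 = (0.0383, 0.6316, 0.5933, 0.4976).
q_1·c_3 = 0.7303·4 + 0.1826·(-1) + (-0.5477)·(-2) + 0.3651·(-1) = 3.4689; q_2·c_3 = 0.0383·4 + 0.6316·(-1) + 0.5933·(-2) + 0.4976·(-1) = -2.1627.
u_3 = c_3 − 3.4689·q_1 + 2.1627·q_2 = (1.5495, -0.2674, 1.1832, -1.1905).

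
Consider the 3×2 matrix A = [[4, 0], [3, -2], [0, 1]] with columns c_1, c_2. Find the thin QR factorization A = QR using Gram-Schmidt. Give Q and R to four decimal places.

e_1 = c_1/‖c_1‖ = (4, 3, 0)/5.0000 = (0.8000, 0.6000, 0.0000).
r_{12} = e_1·c_2 = -1.2000.
u_2 = c_2 + 1.2000·e_1 = (0.9600, -1.2800, 1.0000).
‖u_2‖ = 1.8868, so e_2 = (0.5088, -0.6784, 0.5300).

Q = [[0.8000, 0.5088], [0.6000, -0.6784], [0.0000, 0.5300]], R = [[5.0000, -1.2000], [0.0000, 1.8868]]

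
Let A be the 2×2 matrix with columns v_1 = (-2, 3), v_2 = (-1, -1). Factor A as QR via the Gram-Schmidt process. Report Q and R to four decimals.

v_1 = (-2, 3); ‖v_1‖ = 3.6056, so e_1 = (-0.5547, 0.8321).
e_1·v_2 = (-0.5547)·(-1) + 0.8321·(-1) = -0.2774.
u_2 = v_2 + 0.2774·e_1 = (-1.1538, -0.7692).
‖u_2‖ = 1.3868, so e_2 = (-0.8321, -0.5547).

Q = [[-0.5547, -0.8321], [0.8321, -0.5547]], R = [[3.6056, -0.2774], [0.0000, 1.3868]]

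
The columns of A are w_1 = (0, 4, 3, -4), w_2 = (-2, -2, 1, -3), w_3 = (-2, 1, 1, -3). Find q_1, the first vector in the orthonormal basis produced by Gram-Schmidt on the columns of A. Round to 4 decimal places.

q_1 = (0.0000, 0.6247, 0.4685, -0.6247)

q_1 = w_1/‖w_1‖ = (0, 4, 3, -4)/6.4031 = (0.0000, 0.6247, 0.4685, -0.6247).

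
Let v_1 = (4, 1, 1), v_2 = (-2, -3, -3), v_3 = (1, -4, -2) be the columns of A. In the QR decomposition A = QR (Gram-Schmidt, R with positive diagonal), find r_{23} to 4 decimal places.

r_{23} = 4.3333

v_1 = (4, 1, 1); ‖v_1‖ = 4.2426, so e_1 = (0.9428, 0.2357, 0.2357).
e_1·v_2 = 0.9428·(-2) + 0.2357·(-3) + 0.2357·(-3) = -3.2998.
u_2 = v_2 + 3.2998·e_1 = (1.1111, -2.2222, -2.2222).
‖u_2‖ = 3.3333, so e_2 = (0.3333, -0.6667, -0.6667).
r_{23} = e_2·v_3 = 4.3333.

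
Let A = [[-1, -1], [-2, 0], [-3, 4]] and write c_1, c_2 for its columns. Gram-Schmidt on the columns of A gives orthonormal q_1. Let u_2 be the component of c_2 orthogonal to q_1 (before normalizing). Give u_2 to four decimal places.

c_1 = (-1, -2, -3); ‖c_1‖ = 3.7417, so q_1 = (-0.2673, -0.5345, -0.8018).
q_1·c_2 = (-0.2673)·(-1) + (-0.5345)·0 + (-0.8018)·4 = -2.9399.
u_2 = c_2 + 2.9399·q_1 = (-1.7857, -1.5714, 1.6429).

u_2 = (-1.7857, -1.5714, 1.6429)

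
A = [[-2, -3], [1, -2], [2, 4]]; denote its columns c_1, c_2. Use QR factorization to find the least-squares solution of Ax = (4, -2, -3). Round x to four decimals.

c_1 = (-2, 1, 2); ‖c_1‖ = 3.0000, so e_1 = (-0.6667, 0.3333, 0.6667).
e_1·c_2 = (-0.6667)·(-3) + 0.3333·(-2) + 0.6667·4 = 4.0000.
u_2 = c_2 − 4.0000·e_1 = (-0.3333, -3.3333, 1.3333).
‖u_2‖ = 3.6056, so e_2 = (-0.0925, -0.9245, 0.3698).
Qᵀb = (-5.3333, 0.3698).
Back-substitute: x_2 = 0.3698/3.6056 = 0.1026.
x_1 = (-5.3333 − 4.0000·0.1026)/3.0000 = -1.9145.

x = (-1.9145, 0.1026)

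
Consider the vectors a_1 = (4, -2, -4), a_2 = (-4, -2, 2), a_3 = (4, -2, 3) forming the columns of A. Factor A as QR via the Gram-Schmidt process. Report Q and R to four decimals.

a_1 = (4, -2, -4); ‖a_1‖ = 6.0000, so q_1 = (0.6667, -0.3333, -0.6667).
q_1·a_2 = 0.6667·(-4) + (-0.3333)·(-2) + (-0.6667)·2 = -3.3333.
u_2 = a_2 + 3.3333·q_1 = (-1.7778, -3.1111, -0.2222).
‖u_2‖ = 3.5901, so q_2 = (-0.4952, -0.8666, -0.0619).
q_1·a_3 = 0.6667·4 + (-0.3333)·(-2) + (-0.6667)·3 = 1.3333; q_2·a_3 = (-0.4952)·4 + (-0.8666)·(-2) + (-0.0619)·3 = -0.4333.
u_3 = a_3 − 1.3333·q_1 + 0.4333·q_2 = (2.8966, -1.9310, 3.8621).
‖u_3‖ = 5.1995, so q_3 = (0.5571, -0.3714, 0.7428).

Q = [[0.6667, -0.4952, 0.5571], [-0.3333, -0.8666, -0.3714], [-0.6667, -0.0619, 0.7428]], R = [[6.0000, -3.3333, 1.3333], [0.0000, 3.5901, -0.4333], [0.0000, 0.0000, 5.1995]]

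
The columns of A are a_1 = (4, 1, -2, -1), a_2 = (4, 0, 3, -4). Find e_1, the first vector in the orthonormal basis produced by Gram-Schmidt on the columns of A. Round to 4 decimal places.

a_1 = (4, 1, -2, -1); ‖a_1‖ = 4.6904, so e_1 = (0.8528, 0.2132, -0.4264, -0.2132).

e_1 = (0.8528, 0.2132, -0.4264, -0.2132)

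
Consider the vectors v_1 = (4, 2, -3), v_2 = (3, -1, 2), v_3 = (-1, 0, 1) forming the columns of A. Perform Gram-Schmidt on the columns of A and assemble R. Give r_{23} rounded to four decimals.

v_1 = (4, 2, -3); ‖v_1‖ = 5.3852, so e_1 = (0.7428, 0.3714, -0.5571).
e_1·v_2 = 0.7428·3 + 0.3714·(-1) + (-0.5571)·2 = 0.7428.
u_2 = v_2 − 0.7428·e_1 = (2.4483, -1.2759, 2.4138).
‖u_2‖ = 3.6672, so e_2 = (0.6676, -0.3479, 0.6582).
r_{23} = e_2·v_3 = -0.0094.

r_{23} = -0.0094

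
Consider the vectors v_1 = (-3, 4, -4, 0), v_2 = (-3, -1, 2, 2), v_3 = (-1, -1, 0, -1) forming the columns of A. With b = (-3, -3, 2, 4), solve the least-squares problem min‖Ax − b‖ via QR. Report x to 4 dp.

x = (-0.1775, 1.3352, -0.2826)

v_1 = (-3, 4, -4, 0); ‖v_1‖ = 6.4031, so e_1 = (-0.4685, 0.6247, -0.6247, 0.0000).
e_1·v_2 = (-0.4685)·(-3) + 0.6247·(-1) + (-0.6247)·2 + 0.0000·2 = -0.4685.
u_2 = v_2 + 0.4685·e_1 = (-3.2195, -0.7073, 1.7073, 2.0000).
‖u_2‖ = 4.2167, so e_2 = (-0.7635, -0.1677, 0.4049, 0.4743).
e_1·v_3 = (-0.4685)·(-1) + 0.6247·(-1) + (-0.6247)·0 + 0.0000·(-1) = -0.1562; e_2·v_3 = (-0.7635)·(-1) + (-0.1677)·(-1) + 0.4049·0 + 0.4743·(-1) = 0.4570.
u_3 = v_3 + 0.1562·e_1 − 0.4570·e_2 = (-0.7243, -0.8258, -0.2826, -1.2167).
‖u_3‖ = 1.6634, so e_3 = (-0.4354, -0.4965, -0.1699, -0.7315).
Qᵀb = (-1.7179, 5.5008, -0.4701).
Back-substitute: x_3 = -0.4701/1.6634 = -0.2826.
x_2 = (5.5008 − 0.4570·(-0.2826))/4.2167 = 1.3352.
x_1 = (-1.7179 + 0.4685·1.3352 + 0.1562·(-0.2826))/6.4031 = -0.1775.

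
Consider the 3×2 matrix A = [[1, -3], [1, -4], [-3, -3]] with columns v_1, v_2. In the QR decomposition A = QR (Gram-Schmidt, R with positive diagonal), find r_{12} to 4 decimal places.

v_1 = (1, 1, -3); ‖v_1‖ = 3.3166, so q_1 = (0.3015, 0.3015, -0.9045).
r_{12} = q_1·v_2 = 0.6030.

r_{12} = 0.6030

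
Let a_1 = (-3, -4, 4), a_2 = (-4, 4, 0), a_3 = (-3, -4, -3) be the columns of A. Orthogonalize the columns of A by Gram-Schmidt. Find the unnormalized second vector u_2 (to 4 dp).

e_1 = a_1/‖a_1‖ = (-3, -4, 4)/6.4031 = (-0.4685, -0.6247, 0.6247).
r_{12} = e_1·a_2 = -0.6247.
u_2 = a_2 + 0.6247·e_1 = (-4.2927, 3.6098, 0.3902).

u_2 = (-4.2927, 3.6098, 0.3902)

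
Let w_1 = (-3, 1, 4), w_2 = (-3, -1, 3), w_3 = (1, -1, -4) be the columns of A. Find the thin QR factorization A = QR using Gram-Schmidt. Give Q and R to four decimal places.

Q = [[-0.5883, -0.3641, -0.7220], [0.1961, -0.9305, 0.3094], [0.7845, -0.0405, -0.6189]], R = [[5.0990, 3.9223, -3.9223], [0.0000, 1.9014, 0.7282], [0.0000, 0.0000, 1.4440]]

w_1 = (-3, 1, 4); ‖w_1‖ = 5.0990, so e_1 = (-0.5883, 0.1961, 0.7845).
e_1·w_2 = (-0.5883)·(-3) + 0.1961·(-1) + 0.7845·3 = 3.9223.
u_2 = w_2 − 3.9223·e_1 = (-0.6923, -1.7692, -0.0769).
‖u_2‖ = 1.9014, so e_2 = (-0.3641, -0.9305, -0.0405).
e_1·w_3 = (-0.5883)·1 + 0.1961·(-1) + 0.7845·(-4) = -3.9223; e_2·w_3 = (-0.3641)·1 + (-0.9305)·(-1) + (-0.0405)·(-4) = 0.7282.
u_3 = w_3 + 3.9223·e_1 − 0.7282·e_2 = (-1.0426, 0.4468, -0.8936).
‖u_3‖ = 1.4440, so e_3 = (-0.7220, 0.3094, -0.6189).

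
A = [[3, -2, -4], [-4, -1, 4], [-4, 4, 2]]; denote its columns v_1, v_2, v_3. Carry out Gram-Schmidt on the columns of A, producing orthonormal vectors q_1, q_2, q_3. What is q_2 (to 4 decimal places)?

q_1 = v_1/‖v_1‖ = (3, -4, -4)/6.4031 = (0.4685, -0.6247, -0.6247).
r_{12} = q_1·v_2 = -2.8111.
u_2 = v_2 + 2.8111·q_1 = (-0.6829, -2.7561, 2.2439).
‖u_2‖ = 3.6191, so q_2 = (-0.1887, -0.7616, 0.6200).

q_2 = (-0.1887, -0.7616, 0.6200)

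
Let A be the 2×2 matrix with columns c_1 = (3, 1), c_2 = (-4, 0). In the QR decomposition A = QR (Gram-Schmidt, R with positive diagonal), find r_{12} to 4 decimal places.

c_1 = (3, 1); ‖c_1‖ = 3.1623, so q_1 = (0.9487, 0.3162).
r_{12} = q_1·c_2 = -3.7947.

r_{12} = -3.7947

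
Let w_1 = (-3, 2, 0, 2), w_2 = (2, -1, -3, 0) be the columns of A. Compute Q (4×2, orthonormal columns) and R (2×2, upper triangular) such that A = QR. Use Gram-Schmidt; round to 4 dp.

w_1 = (-3, 2, 0, 2); ‖w_1‖ = 4.1231, so q_1 = (-0.7276, 0.4851, 0.0000, 0.4851).
q_1·w_2 = (-0.7276)·2 + 0.4851·(-1) + 0.0000·(-3) + 0.4851·0 = -1.9403.
u_2 = w_2 + 1.9403·q_1 = (0.5882, -0.0588, -3.0000, 0.9412).
‖u_2‖ = 3.1993, so q_2 = (0.1839, -0.0184, -0.9377, 0.2942).

Q = [[-0.7276, 0.1839], [0.4851, -0.0184], [0.0000, -0.9377], [0.4851, 0.2942]], R = [[4.1231, -1.9403], [0.0000, 3.1993]]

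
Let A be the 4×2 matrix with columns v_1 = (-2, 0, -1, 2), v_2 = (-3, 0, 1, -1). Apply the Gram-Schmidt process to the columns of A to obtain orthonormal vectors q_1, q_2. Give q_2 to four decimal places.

q_2 = (-0.7379, 0.0000, 0.4216, -0.5270)

v_1 = (-2, 0, -1, 2); ‖v_1‖ = 3.0000, so q_1 = (-0.6667, 0.0000, -0.3333, 0.6667).
q_1·v_2 = (-0.6667)·(-3) + 0.0000·0 + (-0.3333)·1 + 0.6667·(-1) = 1.0000.
u_2 = v_2 − 1.0000·q_1 = (-2.3333, 0.0000, 1.3333, -1.6667).
‖u_2‖ = 3.1623, so q_2 = (-0.7379, 0.0000, 0.4216, -0.5270).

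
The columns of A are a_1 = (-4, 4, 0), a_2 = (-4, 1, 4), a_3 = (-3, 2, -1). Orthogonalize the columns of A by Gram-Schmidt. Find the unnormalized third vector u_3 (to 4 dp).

u_3 = (-0.6829, -0.6829, -0.5122)

e_1 = a_1/‖a_1‖ = (-4, 4, 0)/5.6569 = (-0.7071, 0.7071, 0.0000).
r_{12} = e_1·a_2 = 3.5355.
u_2 = a_2 − 3.5355·e_1 = (-1.5000, -1.5000, 4.0000).
‖u_2‖ = 4.5277, so e_2 = (-0.3313, -0.3313, 0.8835).
r_{13} = e_1·a_3 = 3.5355; r_{23} = e_2·a_3 = -0.5522.
u_3 = a_3 − 3.5355·e_1 + 0.5522·e_2 = (-0.6829, -0.6829, -0.5122).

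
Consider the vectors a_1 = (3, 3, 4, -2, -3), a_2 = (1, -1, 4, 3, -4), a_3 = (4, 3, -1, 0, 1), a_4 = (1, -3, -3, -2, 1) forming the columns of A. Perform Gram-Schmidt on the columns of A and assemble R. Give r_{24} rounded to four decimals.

r_{24} = -1.7561

a_1 = (3, 3, 4, -2, -3); ‖a_1‖ = 6.8557, so e_1 = (0.4376, 0.4376, 0.5835, -0.2917, -0.4376).
e_1·a_2 = 0.4376·1 + 0.4376·(-1) + 0.5835·4 + (-0.2917)·3 + (-0.4376)·(-4) = 3.2090.
u_2 = a_2 − 3.2090·e_1 = (-0.4043, -2.4043, 2.1277, 3.9362, -2.5957).
‖u_2‖ = 5.7186, so e_2 = (-0.0707, -0.4204, 0.3721, 0.6883, -0.4539).
r_{24} = e_2·a_4 = -1.7561.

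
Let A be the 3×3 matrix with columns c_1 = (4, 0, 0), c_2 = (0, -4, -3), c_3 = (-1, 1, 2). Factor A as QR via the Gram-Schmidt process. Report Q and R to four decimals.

c_1 = (4, 0, 0); ‖c_1‖ = 4.0000, so q_1 = (1.0000, 0.0000, 0.0000).
q_1·c_2 = 1.0000·0 + 0.0000·(-4) + 0.0000·(-3) = 0.0000.
u_2 = c_2 + 0.0000·q_1 = (0.0000, -4.0000, -3.0000).
‖u_2‖ = 5.0000, so q_2 = (0.0000, -0.8000, -0.6000).
q_1·c_3 = 1.0000·(-1) + 0.0000·1 + 0.0000·2 = -1.0000; q_2·c_3 = 0.0000·(-1) + (-0.8000)·1 + (-0.6000)·2 = -2.0000.
u_3 = c_3 + 1.0000·q_1 + 2.0000·q_2 = (0.0000, -0.6000, 0.8000).
‖u_3‖ = 1.0000, so q_3 = (0.0000, -0.6000, 0.8000).

Q = [[1.0000, 0.0000, 0.0000], [0.0000, -0.8000, -0.6000], [0.0000, -0.6000, 0.8000]], R = [[4.0000, 0.0000, -1.0000], [0.0000, 5.0000, -2.0000], [0.0000, 0.0000, 1.0000]]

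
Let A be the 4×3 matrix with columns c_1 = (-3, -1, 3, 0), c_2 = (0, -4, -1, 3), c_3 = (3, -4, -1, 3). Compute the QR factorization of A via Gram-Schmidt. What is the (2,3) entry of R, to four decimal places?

r_{23} = 5.1868

c_1 = (-3, -1, 3, 0); ‖c_1‖ = 4.3589, so q_1 = (-0.6882, -0.2294, 0.6882, 0.0000).
q_1·c_2 = (-0.6882)·0 + (-0.2294)·(-4) + 0.6882·(-1) + 0.0000·3 = 0.2294.
u_2 = c_2 − 0.2294·q_1 = (0.1579, -3.9474, -1.1579, 3.0000).
‖u_2‖ = 5.0939, so q_2 = (0.0310, -0.7749, -0.2273, 0.5889).
r_{23} = q_2·c_3 = 5.1868.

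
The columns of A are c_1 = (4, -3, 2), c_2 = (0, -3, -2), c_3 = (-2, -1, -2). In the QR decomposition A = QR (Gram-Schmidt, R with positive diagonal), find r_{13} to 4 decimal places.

r_{13} = -1.6713

c_1 = (4, -3, 2); ‖c_1‖ = 5.3852, so e_1 = (0.7428, -0.5571, 0.3714).
r_{13} = e_1·c_3 = -1.6713.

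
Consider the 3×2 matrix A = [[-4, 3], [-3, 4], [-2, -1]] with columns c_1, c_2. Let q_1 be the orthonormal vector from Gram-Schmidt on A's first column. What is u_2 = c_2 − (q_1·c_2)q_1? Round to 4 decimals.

c_1 = (-4, -3, -2); ‖c_1‖ = 5.3852, so q_1 = (-0.7428, -0.5571, -0.3714).
q_1·c_2 = (-0.7428)·3 + (-0.5571)·4 + (-0.3714)·(-1) = -4.0853.
u_2 = c_2 + 4.0853·q_1 = (-0.0345, 1.7241, -2.5172).

u_2 = (-0.0345, 1.7241, -2.5172)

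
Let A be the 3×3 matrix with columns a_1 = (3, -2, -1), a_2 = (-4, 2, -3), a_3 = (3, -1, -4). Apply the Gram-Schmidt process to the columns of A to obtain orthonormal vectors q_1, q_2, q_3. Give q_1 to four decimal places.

q_1 = (0.8018, -0.5345, -0.2673)

a_1 = (3, -2, -1); ‖a_1‖ = 3.7417, so q_1 = (0.8018, -0.5345, -0.2673).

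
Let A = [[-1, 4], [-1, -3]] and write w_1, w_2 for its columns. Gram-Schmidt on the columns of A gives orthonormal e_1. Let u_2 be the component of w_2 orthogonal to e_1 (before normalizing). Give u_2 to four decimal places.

w_1 = (-1, -1); ‖w_1‖ = 1.4142, so e_1 = (-0.7071, -0.7071).
e_1·w_2 = (-0.7071)·4 + (-0.7071)·(-3) = -0.7071.
u_2 = w_2 + 0.7071·e_1 = (3.5000, -3.5000).

u_2 = (3.5000, -3.5000)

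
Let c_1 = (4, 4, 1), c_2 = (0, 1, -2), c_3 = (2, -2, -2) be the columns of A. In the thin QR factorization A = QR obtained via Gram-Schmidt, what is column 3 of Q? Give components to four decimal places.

q_3 = (0.7093, -0.6305, -0.3152)

c_1 = (4, 4, 1); ‖c_1‖ = 5.7446, so q_1 = (0.6963, 0.6963, 0.1741).
q_1·c_2 = 0.6963·0 + 0.6963·1 + 0.1741·(-2) = 0.3482.
u_2 = c_2 − 0.3482·q_1 = (-0.2424, 0.7576, -2.0606).
‖u_2‖ = 2.2088, so q_2 = (-0.1098, 0.3430, -0.9329).
q_1·c_3 = 0.6963·2 + 0.6963·(-2) + 0.1741·(-2) = -0.3482; q_2·c_3 = (-0.1098)·2 + 0.3430·(-2) + (-0.9329)·(-2) = 0.9603.
u_3 = c_3 + 0.3482·q_1 − 0.9603·q_2 = (2.3478, -2.0870, -1.0435).
‖u_3‖ = 3.3101, so q_3 = (0.7093, -0.6305, -0.3152).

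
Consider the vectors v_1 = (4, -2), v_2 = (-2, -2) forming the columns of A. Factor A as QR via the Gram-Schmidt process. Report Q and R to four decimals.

Q = [[0.8944, -0.4472], [-0.4472, -0.8944]], R = [[4.4721, -0.8944], [0.0000, 2.6833]]

v_1 = (4, -2); ‖v_1‖ = 4.4721, so q_1 = (0.8944, -0.4472).
q_1·v_2 = 0.8944·(-2) + (-0.4472)·(-2) = -0.8944.
u_2 = v_2 + 0.8944·q_1 = (-1.2000, -2.4000).
‖u_2‖ = 2.6833, so q_2 = (-0.4472, -0.8944).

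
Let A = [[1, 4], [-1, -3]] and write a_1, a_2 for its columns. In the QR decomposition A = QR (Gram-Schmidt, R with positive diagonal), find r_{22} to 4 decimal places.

q_1 = a_1/‖a_1‖ = (1, -1)/1.4142 = (0.7071, -0.7071).
r_{12} = q_1·a_2 = 4.9497.
u_2 = a_2 − 4.9497·q_1 = (0.5000, 0.5000).
r_{22} = ‖u_2‖ = 0.7071.

r_{22} = 0.7071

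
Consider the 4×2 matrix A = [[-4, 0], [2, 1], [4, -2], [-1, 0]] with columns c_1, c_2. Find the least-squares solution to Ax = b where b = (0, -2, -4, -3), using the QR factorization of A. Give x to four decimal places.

x = (-0.3289, 0.8054)

c_1 = (-4, 2, 4, -1); ‖c_1‖ = 6.0828, so e_1 = (-0.6576, 0.3288, 0.6576, -0.1644).
e_1·c_2 = (-0.6576)·0 + 0.3288·1 + 0.6576·(-2) + (-0.1644)·0 = -0.9864.
u_2 = c_2 + 0.9864·e_1 = (-0.6486, 1.3243, -1.3514, -0.1622).
‖u_2‖ = 2.0067, so e_2 = (-0.3232, 0.6599, -0.6734, -0.0808).
Qᵀb = (-2.7948, 1.6162).
Back-substitute: x_2 = 1.6162/2.0067 = 0.8054.
x_1 = (-2.7948 + 0.9864·0.8054)/6.0828 = -0.3289.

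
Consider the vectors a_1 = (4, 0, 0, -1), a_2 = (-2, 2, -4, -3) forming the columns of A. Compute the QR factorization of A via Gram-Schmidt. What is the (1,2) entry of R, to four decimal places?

r_{12} = -1.2127

a_1 = (4, 0, 0, -1); ‖a_1‖ = 4.1231, so e_1 = (0.9701, 0.0000, 0.0000, -0.2425).
r_{12} = e_1·a_2 = -1.2127.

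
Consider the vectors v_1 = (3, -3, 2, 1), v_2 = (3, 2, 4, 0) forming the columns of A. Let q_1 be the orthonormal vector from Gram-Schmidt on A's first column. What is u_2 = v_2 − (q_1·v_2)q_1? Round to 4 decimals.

u_2 = (1.5652, 3.4348, 3.0435, -0.4783)

v_1 = (3, -3, 2, 1); ‖v_1‖ = 4.7958, so q_1 = (0.6255, -0.6255, 0.4170, 0.2085).
q_1·v_2 = 0.6255·3 + (-0.6255)·2 + 0.4170·4 + 0.2085·0 = 2.2937.
u_2 = v_2 − 2.2937·q_1 = (1.5652, 3.4348, 3.0435, -0.4783).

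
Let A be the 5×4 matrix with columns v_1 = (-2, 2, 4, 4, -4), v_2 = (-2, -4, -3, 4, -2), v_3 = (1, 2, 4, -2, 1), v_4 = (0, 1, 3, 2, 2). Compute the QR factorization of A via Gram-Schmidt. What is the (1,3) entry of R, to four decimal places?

e_1 = v_1/‖v_1‖ = (-2, 2, 4, 4, -4)/7.4833 = (-0.2673, 0.2673, 0.5345, 0.5345, -0.5345).
r_{13} = e_1·v_3 = 0.8018.

r_{13} = 0.8018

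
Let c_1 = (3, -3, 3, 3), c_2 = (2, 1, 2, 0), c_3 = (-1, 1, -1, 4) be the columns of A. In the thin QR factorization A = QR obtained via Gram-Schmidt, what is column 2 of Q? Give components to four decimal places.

q_2 = (0.4811, 0.6736, 0.4811, -0.2887)

c_1 = (3, -3, 3, 3); ‖c_1‖ = 6.0000, so q_1 = (0.5000, -0.5000, 0.5000, 0.5000).
q_1·c_2 = 0.5000·2 + (-0.5000)·1 + 0.5000·2 + 0.5000·0 = 1.5000.
u_2 = c_2 − 1.5000·q_1 = (1.2500, 1.7500, 1.2500, -0.7500).
‖u_2‖ = 2.5981, so q_2 = (0.4811, 0.6736, 0.4811, -0.2887).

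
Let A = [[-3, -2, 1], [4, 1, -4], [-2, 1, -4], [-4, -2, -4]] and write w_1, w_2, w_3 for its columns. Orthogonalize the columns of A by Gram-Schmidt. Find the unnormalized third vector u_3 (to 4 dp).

u_3 = (0.5155, -4.8144, -2.2784, -4.0619)

w_1 = (-3, 4, -2, -4); ‖w_1‖ = 6.7082, so e_1 = (-0.4472, 0.5963, -0.2981, -0.5963).
e_1·w_2 = (-0.4472)·(-2) + 0.5963·1 + (-0.2981)·1 + (-0.5963)·(-2) = 2.3851.
u_2 = w_2 − 2.3851·e_1 = (-0.9333, -0.4222, 1.7111, -0.5778).
‖u_2‖ = 2.0763, so e_2 = (-0.4495, -0.2034, 0.8241, -0.2783).
e_1·w_3 = (-0.4472)·1 + 0.5963·(-4) + (-0.2981)·(-4) + (-0.5963)·(-4) = 0.7454; e_2·w_3 = (-0.4495)·1 + (-0.2034)·(-4) + 0.8241·(-4) + (-0.2783)·(-4) = -1.8195.
u_3 = w_3 − 0.7454·e_1 + 1.8195·e_2 = (0.5155, -4.8144, -2.2784, -4.0619).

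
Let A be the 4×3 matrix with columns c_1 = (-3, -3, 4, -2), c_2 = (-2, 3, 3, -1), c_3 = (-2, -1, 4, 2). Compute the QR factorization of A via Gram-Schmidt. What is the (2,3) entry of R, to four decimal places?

q_1 = c_1/‖c_1‖ = (-3, -3, 4, -2)/6.1644 = (-0.4867, -0.4867, 0.6489, -0.3244).
r_{12} = q_1·c_2 = 1.7844.
u_2 = c_2 − 1.7844·q_1 = (-1.1316, 3.8684, 1.8421, -0.4211).
‖u_2‖ = 4.4515, so q_2 = (-0.2542, 0.8690, 0.4138, -0.0946).
r_{23} = q_2·c_3 = 1.1055.

r_{23} = 1.1055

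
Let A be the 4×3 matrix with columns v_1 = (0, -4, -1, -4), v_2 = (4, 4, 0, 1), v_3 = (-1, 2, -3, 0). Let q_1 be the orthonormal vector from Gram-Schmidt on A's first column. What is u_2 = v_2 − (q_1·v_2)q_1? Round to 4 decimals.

q_1 = v_1/‖v_1‖ = (0, -4, -1, -4)/5.7446 = (0.0000, -0.6963, -0.1741, -0.6963).
r_{12} = q_1·v_2 = -3.4816.
u_2 = v_2 + 3.4816·q_1 = (4.0000, 1.5758, -0.6061, -1.4242).

u_2 = (4.0000, 1.5758, -0.6061, -1.4242)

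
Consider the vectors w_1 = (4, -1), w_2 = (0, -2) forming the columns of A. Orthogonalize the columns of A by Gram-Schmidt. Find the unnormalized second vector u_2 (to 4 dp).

w_1 = (4, -1); ‖w_1‖ = 4.1231, so q_1 = (0.9701, -0.2425).
q_1·w_2 = 0.9701·0 + (-0.2425)·(-2) = 0.4851.
u_2 = w_2 − 0.4851·q_1 = (-0.4706, -1.8824).

u_2 = (-0.4706, -1.8824)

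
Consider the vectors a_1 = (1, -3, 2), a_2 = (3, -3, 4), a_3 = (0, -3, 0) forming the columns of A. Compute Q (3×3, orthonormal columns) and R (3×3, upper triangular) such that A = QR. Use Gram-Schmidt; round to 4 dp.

a_1 = (1, -3, 2); ‖a_1‖ = 3.7417, so e_1 = (0.2673, -0.8018, 0.5345).
e_1·a_2 = 0.2673·3 + (-0.8018)·(-3) + 0.5345·4 = 5.3452.
u_2 = a_2 − 5.3452·e_1 = (1.5714, 1.2857, 1.1429).
‖u_2‖ = 2.3299, so e_2 = (0.6745, 0.5518, 0.4905).
e_1·a_3 = 0.2673·0 + (-0.8018)·(-3) + 0.5345·0 = 2.4054; e_2·a_3 = 0.6745·0 + 0.5518·(-3) + 0.4905·0 = -1.6555.
u_3 = a_3 − 2.4054·e_1 + 1.6555·e_2 = (0.4737, -0.1579, -0.4737).
‖u_3‖ = 0.6882, so e_3 = (0.6882, -0.2294, -0.6882).

Q = [[0.2673, 0.6745, 0.6882], [-0.8018, 0.5518, -0.2294], [0.5345, 0.4905, -0.6882]], R = [[3.7417, 5.3452, 2.4054], [0.0000, 2.3299, -1.6555], [0.0000, 0.0000, 0.6882]]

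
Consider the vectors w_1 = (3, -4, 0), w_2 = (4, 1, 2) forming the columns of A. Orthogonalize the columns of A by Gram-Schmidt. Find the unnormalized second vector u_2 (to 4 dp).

w_1 = (3, -4, 0); ‖w_1‖ = 5.0000, so q_1 = (0.6000, -0.8000, 0.0000).
q_1·w_2 = 0.6000·4 + (-0.8000)·1 + 0.0000·2 = 1.6000.
u_2 = w_2 − 1.6000·q_1 = (3.0400, 2.2800, 2.0000).

u_2 = (3.0400, 2.2800, 2.0000)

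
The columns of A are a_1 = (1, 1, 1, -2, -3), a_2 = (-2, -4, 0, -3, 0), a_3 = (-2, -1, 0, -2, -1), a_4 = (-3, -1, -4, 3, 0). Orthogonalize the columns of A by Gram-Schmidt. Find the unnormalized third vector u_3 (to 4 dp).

q_1 = a_1/‖a_1‖ = (1, 1, 1, -2, -3)/4.0000 = (0.2500, 0.2500, 0.2500, -0.5000, -0.7500).
r_{12} = q_1·a_2 = 0.0000.
u_2 = a_2 + 0.0000·q_1 = (-2.0000, -4.0000, 0.0000, -3.0000, 0.0000).
‖u_2‖ = 5.3852, so q_2 = (-0.3714, -0.7428, 0.0000, -0.5571, 0.0000).
r_{13} = q_1·a_3 = 1.0000; r_{23} = q_2·a_3 = 2.5997.
u_3 = a_3 − 1.0000·q_1 − 2.5997·q_2 = (-1.2845, 0.6810, -0.2500, -0.0517, -0.2500).

u_3 = (-1.2845, 0.6810, -0.2500, -0.0517, -0.2500)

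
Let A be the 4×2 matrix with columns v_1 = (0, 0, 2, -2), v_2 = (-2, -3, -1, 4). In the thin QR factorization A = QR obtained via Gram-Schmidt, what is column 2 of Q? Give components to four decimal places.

v_1 = (0, 0, 2, -2); ‖v_1‖ = 2.8284, so q_1 = (0.0000, 0.0000, 0.7071, -0.7071).
q_1·v_2 = 0.0000·(-2) + 0.0000·(-3) + 0.7071·(-1) + (-0.7071)·4 = -3.5355.
u_2 = v_2 + 3.5355·q_1 = (-2.0000, -3.0000, 1.5000, 1.5000).
‖u_2‖ = 4.1833, so q_2 = (-0.4781, -0.7171, 0.3586, 0.3586).

q_2 = (-0.4781, -0.7171, 0.3586, 0.3586)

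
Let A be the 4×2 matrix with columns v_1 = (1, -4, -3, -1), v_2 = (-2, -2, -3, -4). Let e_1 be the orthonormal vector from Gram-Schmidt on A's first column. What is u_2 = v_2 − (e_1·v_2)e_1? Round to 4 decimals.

u_2 = (-2.7037, 0.8148, -0.8889, -3.2963)

v_1 = (1, -4, -3, -1); ‖v_1‖ = 5.1962, so e_1 = (0.1925, -0.7698, -0.5774, -0.1925).
e_1·v_2 = 0.1925·(-2) + (-0.7698)·(-2) + (-0.5774)·(-3) + (-0.1925)·(-4) = 3.6566.
u_2 = v_2 − 3.6566·e_1 = (-2.7037, 0.8148, -0.8889, -3.2963).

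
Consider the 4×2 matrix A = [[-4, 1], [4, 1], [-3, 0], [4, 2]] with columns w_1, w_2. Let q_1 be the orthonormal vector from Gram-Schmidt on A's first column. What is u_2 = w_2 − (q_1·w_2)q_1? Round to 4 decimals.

q_1 = w_1/‖w_1‖ = (-4, 4, -3, 4)/7.5498 = (-0.5298, 0.5298, -0.3974, 0.5298).
r_{12} = q_1·w_2 = 1.0596.
u_2 = w_2 − 1.0596·q_1 = (1.5614, 0.4386, 0.4211, 1.4386).

u_2 = (1.5614, 0.4386, 0.4211, 1.4386)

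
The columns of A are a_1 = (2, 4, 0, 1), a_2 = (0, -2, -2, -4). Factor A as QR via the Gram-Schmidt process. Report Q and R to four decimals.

a_1 = (2, 4, 0, 1); ‖a_1‖ = 4.5826, so q_1 = (0.4364, 0.8729, 0.0000, 0.2182).
q_1·a_2 = 0.4364·0 + 0.8729·(-2) + 0.0000·(-2) + 0.2182·(-4) = -2.6186.
u_2 = a_2 + 2.6186·q_1 = (1.1429, 0.2857, -2.0000, -3.4286).
‖u_2‖ = 4.1404, so q_2 = (0.2760, 0.0690, -0.4830, -0.8281).

Q = [[0.4364, 0.2760], [0.8729, 0.0690], [0.0000, -0.4830], [0.2182, -0.8281]], R = [[4.5826, -2.6186], [0.0000, 4.1404]]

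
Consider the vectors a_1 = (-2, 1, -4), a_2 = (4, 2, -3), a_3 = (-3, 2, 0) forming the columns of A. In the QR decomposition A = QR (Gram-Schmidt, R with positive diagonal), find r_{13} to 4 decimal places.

r_{13} = 1.7457

q_1 = a_1/‖a_1‖ = (-2, 1, -4)/4.5826 = (-0.4364, 0.2182, -0.8729).
r_{13} = q_1·a_3 = 1.7457.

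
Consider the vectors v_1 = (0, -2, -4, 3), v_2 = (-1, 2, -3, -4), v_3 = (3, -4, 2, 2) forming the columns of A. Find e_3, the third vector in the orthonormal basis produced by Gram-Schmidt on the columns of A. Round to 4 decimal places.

v_1 = (0, -2, -4, 3); ‖v_1‖ = 5.3852, so e_1 = (0.0000, -0.3714, -0.7428, 0.5571).
e_1·v_2 = 0.0000·(-1) + (-0.3714)·2 + (-0.7428)·(-3) + 0.5571·(-4) = -0.7428.
u_2 = v_2 + 0.7428·e_1 = (-1.0000, 1.7241, -3.5517, -3.5862).
‖u_2‖ = 5.4266, so e_2 = (-0.1843, 0.3177, -0.6545, -0.6609).
e_1·v_3 = 0.0000·3 + (-0.3714)·(-4) + (-0.7428)·2 + 0.5571·2 = 1.1142; e_2·v_3 = (-0.1843)·3 + 0.3177·(-4) + (-0.6545)·2 + (-0.6609)·2 = -4.4544.
u_3 = v_3 − 1.1142·e_1 + 4.4544·e_2 = (2.1792, -2.1710, -0.0878, -1.5644).
‖u_3‖ = 3.4521, so e_3 = (0.6313, -0.6289, -0.0254, -0.4532).

e_3 = (0.6313, -0.6289, -0.0254, -0.4532)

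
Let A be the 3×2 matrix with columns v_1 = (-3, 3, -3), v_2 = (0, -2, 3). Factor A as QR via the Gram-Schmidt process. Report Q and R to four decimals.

Q = [[-0.5774, -0.7715], [0.5774, -0.1543], [-0.5774, 0.6172]], R = [[5.1962, -2.8868], [0.0000, 2.1602]]

v_1 = (-3, 3, -3); ‖v_1‖ = 5.1962, so q_1 = (-0.5774, 0.5774, -0.5774).
q_1·v_2 = (-0.5774)·0 + 0.5774·(-2) + (-0.5774)·3 = -2.8868.
u_2 = v_2 + 2.8868·q_1 = (-1.6667, -0.3333, 1.3333).
‖u_2‖ = 2.1602, so q_2 = (-0.7715, -0.1543, 0.6172).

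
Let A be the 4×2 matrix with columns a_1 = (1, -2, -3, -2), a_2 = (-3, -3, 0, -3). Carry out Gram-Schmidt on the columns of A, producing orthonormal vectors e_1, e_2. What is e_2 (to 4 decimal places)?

a_1 = (1, -2, -3, -2); ‖a_1‖ = 4.2426, so e_1 = (0.2357, -0.4714, -0.7071, -0.4714).
e_1·a_2 = 0.2357·(-3) + (-0.4714)·(-3) + (-0.7071)·0 + (-0.4714)·(-3) = 2.1213.
u_2 = a_2 − 2.1213·e_1 = (-3.5000, -2.0000, 1.5000, -2.0000).
‖u_2‖ = 4.7434, so e_2 = (-0.7379, -0.4216, 0.3162, -0.4216).

e_2 = (-0.7379, -0.4216, 0.3162, -0.4216)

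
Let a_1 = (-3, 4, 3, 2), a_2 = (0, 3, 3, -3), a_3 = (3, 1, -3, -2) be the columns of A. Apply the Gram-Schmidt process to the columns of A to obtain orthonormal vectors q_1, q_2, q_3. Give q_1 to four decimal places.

a_1 = (-3, 4, 3, 2); ‖a_1‖ = 6.1644, so q_1 = (-0.4867, 0.6489, 0.4867, 0.3244).

q_1 = (-0.4867, 0.6489, 0.4867, 0.3244)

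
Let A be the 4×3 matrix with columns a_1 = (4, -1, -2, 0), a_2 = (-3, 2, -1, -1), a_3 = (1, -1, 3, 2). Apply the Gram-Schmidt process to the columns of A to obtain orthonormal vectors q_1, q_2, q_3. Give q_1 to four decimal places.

q_1 = (0.8729, -0.2182, -0.4364, 0.0000)

q_1 = a_1/‖a_1‖ = (4, -1, -2, 0)/4.5826 = (0.8729, -0.2182, -0.4364, 0.0000).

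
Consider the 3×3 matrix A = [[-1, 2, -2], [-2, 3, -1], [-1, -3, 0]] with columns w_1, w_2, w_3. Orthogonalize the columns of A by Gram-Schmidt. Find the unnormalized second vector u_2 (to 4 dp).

w_1 = (-1, -2, -1); ‖w_1‖ = 2.4495, so q_1 = (-0.4082, -0.8165, -0.4082).
q_1·w_2 = (-0.4082)·2 + (-0.8165)·3 + (-0.4082)·(-3) = -2.0412.
u_2 = w_2 + 2.0412·q_1 = (1.1667, 1.3333, -3.8333).

u_2 = (1.1667, 1.3333, -3.8333)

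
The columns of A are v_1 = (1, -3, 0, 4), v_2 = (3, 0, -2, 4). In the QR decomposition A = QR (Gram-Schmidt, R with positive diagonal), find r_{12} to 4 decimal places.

r_{12} = 3.7262

v_1 = (1, -3, 0, 4); ‖v_1‖ = 5.0990, so e_1 = (0.1961, -0.5883, 0.0000, 0.7845).
r_{12} = e_1·v_2 = 3.7262.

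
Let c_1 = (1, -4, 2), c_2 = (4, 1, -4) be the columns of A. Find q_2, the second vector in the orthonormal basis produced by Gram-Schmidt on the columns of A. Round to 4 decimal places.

q_1 = c_1/‖c_1‖ = (1, -4, 2)/4.5826 = (0.2182, -0.8729, 0.4364).
r_{12} = q_1·c_2 = -1.7457.
u_2 = c_2 + 1.7457·q_1 = (4.3810, -0.5238, -3.2381).
‖u_2‖ = 5.4729, so q_2 = (0.8005, -0.0957, -0.5917).

q_2 = (0.8005, -0.0957, -0.5917)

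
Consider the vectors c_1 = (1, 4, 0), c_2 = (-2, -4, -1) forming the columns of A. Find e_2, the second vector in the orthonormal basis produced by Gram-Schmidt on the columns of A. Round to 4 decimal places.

e_2 = (-0.6755, 0.1689, -0.7177)

c_1 = (1, 4, 0); ‖c_1‖ = 4.1231, so e_1 = (0.2425, 0.9701, 0.0000).
e_1·c_2 = 0.2425·(-2) + 0.9701·(-4) + 0.0000·(-1) = -4.3656.
u_2 = c_2 + 4.3656·e_1 = (-0.9412, 0.2353, -1.0000).
‖u_2‖ = 1.3933, so e_2 = (-0.6755, 0.1689, -0.7177).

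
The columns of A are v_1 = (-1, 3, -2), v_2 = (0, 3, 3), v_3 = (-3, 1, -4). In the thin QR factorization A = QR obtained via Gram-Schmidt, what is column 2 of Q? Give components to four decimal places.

q_2 = (0.0514, 0.5658, 0.8230)

q_1 = v_1/‖v_1‖ = (-1, 3, -2)/3.7417 = (-0.2673, 0.8018, -0.5345).
r_{12} = q_1·v_2 = 0.8018.
u_2 = v_2 − 0.8018·q_1 = (0.2143, 2.3571, 3.4286).
‖u_2‖ = 4.1662, so q_2 = (0.0514, 0.5658, 0.8230).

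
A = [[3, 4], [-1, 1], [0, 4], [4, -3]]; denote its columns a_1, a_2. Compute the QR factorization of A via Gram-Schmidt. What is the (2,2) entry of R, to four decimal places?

r_{22} = 6.4778

a_1 = (3, -1, 0, 4); ‖a_1‖ = 5.0990, so q_1 = (0.5883, -0.1961, 0.0000, 0.7845).
q_1·a_2 = 0.5883·4 + (-0.1961)·1 + 0.0000·4 + 0.7845·(-3) = -0.1961.
u_2 = a_2 + 0.1961·q_1 = (4.1154, 0.9615, 4.0000, -2.8462).
r_{22} = ‖u_2‖ = 6.4778.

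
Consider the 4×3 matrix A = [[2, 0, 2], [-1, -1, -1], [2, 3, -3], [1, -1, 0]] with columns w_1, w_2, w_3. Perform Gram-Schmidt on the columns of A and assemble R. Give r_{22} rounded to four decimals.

r_{22} = 2.7203

w_1 = (2, -1, 2, 1); ‖w_1‖ = 3.1623, so q_1 = (0.6325, -0.3162, 0.6325, 0.3162).
q_1·w_2 = 0.6325·0 + (-0.3162)·(-1) + 0.6325·3 + 0.3162·(-1) = 1.8974.
u_2 = w_2 − 1.8974·q_1 = (-1.2000, -0.4000, 1.8000, -1.6000).
r_{22} = ‖u_2‖ = 2.7203.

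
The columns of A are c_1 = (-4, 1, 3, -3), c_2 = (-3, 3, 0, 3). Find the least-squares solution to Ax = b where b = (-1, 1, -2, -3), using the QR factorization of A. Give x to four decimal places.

c_1 = (-4, 1, 3, -3); ‖c_1‖ = 5.9161, so q_1 = (-0.6761, 0.1690, 0.5071, -0.5071).
q_1·c_2 = (-0.6761)·(-3) + 0.1690·3 + 0.5071·0 + (-0.5071)·3 = 1.0142.
u_2 = c_2 − 1.0142·q_1 = (-2.3143, 2.8286, -0.5143, 3.5143).
‖u_2‖ = 5.0962, so q_2 = (-0.4541, 0.5550, -0.1009, 0.6896).
Qᵀb = (1.3522, -0.8578).
Back-substitute: x_2 = -0.8578/5.0962 = -0.1683.
x_1 = (1.3522 − 1.0142·(-0.1683))/5.9161 = 0.2574.

x = (0.2574, -0.1683)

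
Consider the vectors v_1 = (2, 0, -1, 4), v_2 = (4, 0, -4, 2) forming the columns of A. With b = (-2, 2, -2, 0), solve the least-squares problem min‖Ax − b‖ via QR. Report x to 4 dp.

e_1 = v_1/‖v_1‖ = (2, 0, -1, 4)/4.5826 = (0.4364, 0.0000, -0.2182, 0.8729).
r_{12} = e_1·v_2 = 4.3644.
u_2 = v_2 − 4.3644·e_1 = (2.0952, 0.0000, -3.0476, -1.8095).
‖u_2‖ = 4.1173, so e_2 = (0.5089, 0.0000, -0.7402, -0.4395).
Qᵀb = (-0.4364, 0.4626).
Back-substitute: x_2 = 0.4626/4.1173 = 0.1124.
x_1 = (-0.4364 − 4.3644·0.1124)/4.5826 = -0.2022.

x = (-0.2022, 0.1124)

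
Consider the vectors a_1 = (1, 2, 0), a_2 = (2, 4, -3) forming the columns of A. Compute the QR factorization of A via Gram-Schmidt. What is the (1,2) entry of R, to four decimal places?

r_{12} = 4.4721

a_1 = (1, 2, 0); ‖a_1‖ = 2.2361, so e_1 = (0.4472, 0.8944, 0.0000).
r_{12} = e_1·a_2 = 4.4721.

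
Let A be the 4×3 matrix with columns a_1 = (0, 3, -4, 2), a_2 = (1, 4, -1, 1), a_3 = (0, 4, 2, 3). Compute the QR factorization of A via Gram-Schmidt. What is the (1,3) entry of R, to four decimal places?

r_{13} = 1.8570

e_1 = a_1/‖a_1‖ = (0, 3, -4, 2)/5.3852 = (0.0000, 0.5571, -0.7428, 0.3714).
r_{13} = e_1·a_3 = 1.8570.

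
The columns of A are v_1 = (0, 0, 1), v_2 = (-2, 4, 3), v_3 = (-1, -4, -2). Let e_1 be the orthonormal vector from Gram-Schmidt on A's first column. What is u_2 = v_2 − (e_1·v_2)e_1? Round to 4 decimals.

v_1 = (0, 0, 1); ‖v_1‖ = 1.0000, so e_1 = (0.0000, 0.0000, 1.0000).
e_1·v_2 = 0.0000·(-2) + 0.0000·4 + 1.0000·3 = 3.0000.
u_2 = v_2 − 3.0000·e_1 = (-2.0000, 4.0000, 0.0000).

u_2 = (-2.0000, 4.0000, 0.0000)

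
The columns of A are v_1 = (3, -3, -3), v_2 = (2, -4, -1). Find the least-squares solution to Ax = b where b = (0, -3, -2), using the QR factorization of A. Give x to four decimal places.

x = (0.1667, 0.5000)

e_1 = v_1/‖v_1‖ = (3, -3, -3)/5.1962 = (0.5774, -0.5774, -0.5774).
r_{12} = e_1·v_2 = 4.0415.
u_2 = v_2 − 4.0415·e_1 = (-0.3333, -1.6667, 1.3333).
‖u_2‖ = 2.1602, so e_2 = (-0.1543, -0.7715, 0.6172).
Qᵀb = (2.8868, 1.0801).
Back-substitute: x_2 = 1.0801/2.1602 = 0.5000.
x_1 = (2.8868 − 4.0415·0.5000)/5.1962 = 0.1667.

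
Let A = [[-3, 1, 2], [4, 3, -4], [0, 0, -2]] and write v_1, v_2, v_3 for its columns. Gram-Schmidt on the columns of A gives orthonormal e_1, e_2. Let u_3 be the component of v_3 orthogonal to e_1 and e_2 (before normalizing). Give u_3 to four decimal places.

u_3 = (0.0000, 0.0000, -2.0000)

v_1 = (-3, 4, 0); ‖v_1‖ = 5.0000, so e_1 = (-0.6000, 0.8000, 0.0000).
e_1·v_2 = (-0.6000)·1 + 0.8000·3 + 0.0000·0 = 1.8000.
u_2 = v_2 − 1.8000·e_1 = (2.0800, 1.5600, 0.0000).
‖u_2‖ = 2.6000, so e_2 = (0.8000, 0.6000, 0.0000).
e_1·v_3 = (-0.6000)·2 + 0.8000·(-4) + 0.0000·(-2) = -4.4000; e_2·v_3 = 0.8000·2 + 0.6000·(-4) + 0.0000·(-2) = -0.8000.
u_3 = v_3 + 4.4000·e_1 + 0.8000·e_2 = (0.0000, 0.0000, -2.0000).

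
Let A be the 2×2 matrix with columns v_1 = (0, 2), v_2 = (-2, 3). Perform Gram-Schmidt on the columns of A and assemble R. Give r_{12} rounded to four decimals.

e_1 = v_1/‖v_1‖ = (0, 2)/2.0000 = (0.0000, 1.0000).
r_{12} = e_1·v_2 = 3.0000.

r_{12} = 3.0000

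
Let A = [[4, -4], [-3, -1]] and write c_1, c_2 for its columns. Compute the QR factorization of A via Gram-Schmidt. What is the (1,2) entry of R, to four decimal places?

c_1 = (4, -3); ‖c_1‖ = 5.0000, so e_1 = (0.8000, -0.6000).
r_{12} = e_1·c_2 = -2.6000.

r_{12} = -2.6000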